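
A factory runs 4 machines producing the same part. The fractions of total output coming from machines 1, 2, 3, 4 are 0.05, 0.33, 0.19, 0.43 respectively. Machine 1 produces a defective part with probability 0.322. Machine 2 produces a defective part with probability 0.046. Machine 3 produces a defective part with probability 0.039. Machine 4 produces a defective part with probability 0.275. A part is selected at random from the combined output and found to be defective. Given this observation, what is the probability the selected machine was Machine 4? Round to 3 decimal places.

P(defective|M1) = 0.322; P(defective|M2) = 0.046; P(defective|M3) = 0.039; P(defective|M4) = 0.275.
Prior × likelihood for each source: 0.05·0.322=0.01610, 0.33·0.046=0.01518, 0.19·0.039=0.007410, 0.43·0.275=0.1183. Summing gives P(defective) = 0.15694.
P(Machine 4 | defective) = 0.1183 / 0.15694 = 0.753.

Posterior probability ≈ 0.753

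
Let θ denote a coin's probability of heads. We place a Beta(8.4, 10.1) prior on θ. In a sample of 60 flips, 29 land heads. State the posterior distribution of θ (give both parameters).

Posterior: Beta(37.4, 41.1)

The binomial likelihood is conjugate to the Beta prior: with 29 successes and 31 failures, the posterior is Beta(8.4+29, 10.1+31) = Beta(37.4, 41.1).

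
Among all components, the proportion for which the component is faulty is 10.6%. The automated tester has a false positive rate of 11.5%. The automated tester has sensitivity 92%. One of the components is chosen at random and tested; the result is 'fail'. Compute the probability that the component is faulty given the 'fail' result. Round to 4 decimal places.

Let H be the event that the component is faulty. P(H) = 0.106, so P(¬H) = 0.894. With E the 'fail' result, P(E|H) = 0.92 and P(E|¬H) = 0.115.
P(E) = 0.92·0.106 + 0.115·0.894 = 0.097520 + 0.10281 = 0.20033.
By Bayes' theorem, P(H|E) = 0.097520 / 0.20033 = 0.4868.

P(H | E) ≈ 0.4868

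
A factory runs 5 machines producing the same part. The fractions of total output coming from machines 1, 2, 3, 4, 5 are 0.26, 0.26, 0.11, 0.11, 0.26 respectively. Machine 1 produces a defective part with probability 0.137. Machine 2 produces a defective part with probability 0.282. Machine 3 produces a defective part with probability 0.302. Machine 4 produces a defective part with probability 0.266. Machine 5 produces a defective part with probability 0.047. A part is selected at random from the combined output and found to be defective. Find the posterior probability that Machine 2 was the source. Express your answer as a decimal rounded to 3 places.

Posterior probability ≈ 0.399

P(defective|M1) = 0.137; P(defective|M2) = 0.282; P(defective|M3) = 0.302; P(defective|M4) = 0.266; P(defective|M5) = 0.047.
Prior × likelihood for each source: 0.26·0.137=0.03562, 0.26·0.282=0.07332, 0.11·0.302=0.03322, 0.11·0.266=0.02926, 0.26·0.047=0.01222. Summing gives P(defective) = 0.18364.
P(Machine 2 | defective) = 0.07332 / 0.18364 = 0.399.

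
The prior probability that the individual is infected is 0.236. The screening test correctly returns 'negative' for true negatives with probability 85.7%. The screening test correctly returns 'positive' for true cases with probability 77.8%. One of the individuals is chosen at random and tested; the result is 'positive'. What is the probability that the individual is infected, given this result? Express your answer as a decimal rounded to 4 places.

P(H | E) ≈ 0.6269

Let H be the event that the individual is infected. P(H) = 0.236, so P(¬H) = 0.764. With E the 'positive' result, P(E|H) = 0.778 and P(E|¬H) = 0.143.
P(E) = 0.778·0.236 + 0.143·0.764 = 0.18361 + 0.10925 = 0.29286.
By Bayes' theorem, P(H|E) = 0.18361 / 0.29286 = 0.6269.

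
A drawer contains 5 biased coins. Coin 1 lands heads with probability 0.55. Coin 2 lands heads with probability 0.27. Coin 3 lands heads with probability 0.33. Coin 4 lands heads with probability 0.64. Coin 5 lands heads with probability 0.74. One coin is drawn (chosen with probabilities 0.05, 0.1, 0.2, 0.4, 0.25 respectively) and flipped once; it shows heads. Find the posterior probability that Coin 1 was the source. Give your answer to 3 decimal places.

P(heads|C1) = 0.55; P(heads|C2) = 0.27; P(heads|C3) = 0.33; P(heads|C4) = 0.64; P(heads|C5) = 0.74.
Prior × likelihood for each source: 0.05·0.55=0.02750, 0.1·0.27=0.02700, 0.2·0.33=0.06600, 0.4·0.64=0.2560, 0.25·0.74=0.1850. Summing gives P(heads) = 0.56150.
P(Coin 1 | heads) = 0.02750 / 0.56150 = 0.049.

Posterior probability ≈ 0.049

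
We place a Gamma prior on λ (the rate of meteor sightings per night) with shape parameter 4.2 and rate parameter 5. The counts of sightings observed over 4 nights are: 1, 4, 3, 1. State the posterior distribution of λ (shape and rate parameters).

The Poisson likelihood adds the total count to the shape and the number of exposure periods to the rate. Here ∑xᵢ = 9 and n = 4, so shape 4.2→13.2 and rate 5→9.

Posterior: Gamma(shape=13.2, rate=9)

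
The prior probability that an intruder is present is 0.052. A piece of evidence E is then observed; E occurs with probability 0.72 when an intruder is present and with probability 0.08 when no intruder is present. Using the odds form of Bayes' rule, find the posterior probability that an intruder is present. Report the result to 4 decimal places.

Posterior probability ≈ 0.3305

Prior odds = 0.052/(1−0.052) = 0.054852. In log-odds, ln(0.054852) = -2.9031.
Add log likelihood ratio: ln(9.0000) = 2.1972.
Posterior log-odds = -0.70589, so posterior odds = exp(-0.70589) = 0.49367. Converting, P(H|E) = 0.49367/1.4937 = 0.3305.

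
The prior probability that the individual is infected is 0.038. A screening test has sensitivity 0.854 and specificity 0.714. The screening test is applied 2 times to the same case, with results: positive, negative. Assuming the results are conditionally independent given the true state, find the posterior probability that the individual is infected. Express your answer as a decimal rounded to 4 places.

Let H be the event that the individual is infected; start with P(H) = 0.038. P('positive'|H) = 0.854, P('positive'|¬H) = 0.286.
Update on result 1 ('positive'): P(H) ← 0.854·0.0380 / (0.854·0.0380 + 0.286·0.9620) = 0.032452/0.30758 = 0.1055.
Update on result 2 ('negative'): P(H) ← 0.146·0.1055 / (0.146·0.1055 + 0.714·0.8945) = 0.015404/0.65407 = 0.0236.

Posterior P(H) ≈ 0.0236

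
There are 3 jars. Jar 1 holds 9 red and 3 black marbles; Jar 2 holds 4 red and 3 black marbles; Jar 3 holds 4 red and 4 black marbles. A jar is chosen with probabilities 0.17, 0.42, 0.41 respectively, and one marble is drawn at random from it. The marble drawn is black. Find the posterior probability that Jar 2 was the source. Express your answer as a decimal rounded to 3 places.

Posterior probability ≈ 0.421

Tabulate prior·likelihood by source: [1] prior 0.17, lik 0.25, product 0.04250; [2] prior 0.42, lik 0.4286, product 0.1800; [3] prior 0.41, lik 0.5, product 0.2050.
Normalizing constant = 0.42750; the posterior for Jar 2 is its product over the sum, 0.1800/0.42750 = 0.421.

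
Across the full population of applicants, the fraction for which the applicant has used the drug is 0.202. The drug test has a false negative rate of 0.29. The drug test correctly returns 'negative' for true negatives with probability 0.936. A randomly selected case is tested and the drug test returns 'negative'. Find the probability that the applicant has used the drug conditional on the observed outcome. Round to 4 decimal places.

P(H | E) ≈ 0.0727

Write H for 'the applicant has used the drug'. Prior odds H:¬H = 0.202/0.798 = 0.25313. For the 'negative' outcome, the likelihood ratio is 0.29/0.936 = 0.30983.
Posterior odds = 0.25313 × 0.30983 = 0.078428, so P(H|E) = 0.078428/(1+0.078428) = 0.0727.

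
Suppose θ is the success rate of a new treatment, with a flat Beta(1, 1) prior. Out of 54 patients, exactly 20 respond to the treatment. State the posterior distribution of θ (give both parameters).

The binomial likelihood is conjugate to the Beta prior: with 20 successes and 34 failures, the posterior is Beta(1+20, 1+34) = Beta(21, 35).

Posterior: Beta(21, 35)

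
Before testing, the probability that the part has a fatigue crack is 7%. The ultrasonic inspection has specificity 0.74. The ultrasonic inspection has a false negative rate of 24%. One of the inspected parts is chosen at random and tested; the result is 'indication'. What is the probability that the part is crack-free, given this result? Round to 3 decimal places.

P(¬H | E) ≈ 0.820

Let H be the event that the part has a fatigue crack. P(H) = 0.07, so P(¬H) = 0.93. With E the 'indication' result, P(E|H) = 0.76 and P(E|¬H) = 0.26.
P(E) = 0.76·0.07 + 0.26·0.93 = 0.053200 + 0.24180 = 0.29500.
By Bayes' theorem, P(H|E) = 0.053200 / 0.29500 = 0.180. Hence P(¬H|E) = 1 − 0.180 = 0.820.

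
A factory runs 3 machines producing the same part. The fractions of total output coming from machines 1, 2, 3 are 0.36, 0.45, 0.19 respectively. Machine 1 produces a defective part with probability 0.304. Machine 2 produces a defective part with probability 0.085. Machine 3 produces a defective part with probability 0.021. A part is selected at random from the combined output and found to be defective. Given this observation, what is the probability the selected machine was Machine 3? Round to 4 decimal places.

Posterior probability ≈ 0.0263

P(defective|M1) = 0.304; P(defective|M2) = 0.085; P(defective|M3) = 0.021.
Prior × likelihood for each source: 0.36·0.304=0.1094, 0.45·0.085=0.03825, 0.19·0.021=0.003990. Summing gives P(defective) = 0.15168.
P(Machine 3 | defective) = 0.003990 / 0.15168 = 0.0263.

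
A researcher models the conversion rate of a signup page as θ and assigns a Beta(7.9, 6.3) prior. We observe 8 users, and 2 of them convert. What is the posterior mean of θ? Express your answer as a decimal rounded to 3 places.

Posterior mean ≈ 0.446

The binomial likelihood is conjugate to the Beta prior: with 2 successes and 6 failures, the posterior is Beta(7.9+2, 6.3+6) = Beta(9.9, 12.3).
Posterior mean = α/(α+β) = 9.9/22.2 = 0.446.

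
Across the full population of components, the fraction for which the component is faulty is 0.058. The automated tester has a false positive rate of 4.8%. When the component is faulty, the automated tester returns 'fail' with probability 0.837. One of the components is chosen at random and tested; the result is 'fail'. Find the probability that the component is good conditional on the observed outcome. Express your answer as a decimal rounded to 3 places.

Write H for 'the component is faulty'. Prior odds H:¬H = 0.058/0.942 = 0.061571. For the 'fail' outcome, the likelihood ratio is 0.837/0.048 = 17.438.
Posterior odds = 0.061571 × 17.438 = 1.0736, so P(H|E) = 1.0736/(1+1.0736) = 0.518. Then P(¬H|E) = 1 − 0.518 = 0.482.

P(¬H | E) ≈ 0.482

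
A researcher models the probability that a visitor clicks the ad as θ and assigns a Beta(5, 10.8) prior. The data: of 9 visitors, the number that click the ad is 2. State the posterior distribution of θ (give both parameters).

Posterior: Beta(7, 17.8)

The binomial likelihood is conjugate to the Beta prior: with 2 successes and 7 failures, the posterior is Beta(5+2, 10.8+7) = Beta(7, 17.8).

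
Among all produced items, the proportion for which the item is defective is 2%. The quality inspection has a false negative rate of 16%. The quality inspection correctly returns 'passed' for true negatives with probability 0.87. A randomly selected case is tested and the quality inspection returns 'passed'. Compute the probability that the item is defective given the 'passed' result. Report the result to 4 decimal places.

Let H be the event that the item is defective. P(H) = 0.02, so P(¬H) = 0.98. With E the 'passed' result, P(E|H) = 0.16 and P(E|¬H) = 0.87.
P(E) = 0.16·0.02 + 0.87·0.98 = 0.0032000 + 0.85260 = 0.85580.
By Bayes' theorem, P(H|E) = 0.0032000 / 0.85580 = 0.0037.

P(H | E) ≈ 0.0037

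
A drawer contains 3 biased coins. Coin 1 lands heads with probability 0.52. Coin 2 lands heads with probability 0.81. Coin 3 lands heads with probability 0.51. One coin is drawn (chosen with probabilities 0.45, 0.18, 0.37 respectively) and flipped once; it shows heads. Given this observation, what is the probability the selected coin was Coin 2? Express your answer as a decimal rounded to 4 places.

P(heads|C1) = 0.52; P(heads|C2) = 0.81; P(heads|C3) = 0.51.
Prior × likelihood for each source: 0.45·0.52=0.2340, 0.18·0.81=0.1458, 0.37·0.51=0.1887. Summing gives P(heads) = 0.56850.
P(Coin 2 | heads) = 0.1458 / 0.56850 = 0.2565.

Posterior probability ≈ 0.2565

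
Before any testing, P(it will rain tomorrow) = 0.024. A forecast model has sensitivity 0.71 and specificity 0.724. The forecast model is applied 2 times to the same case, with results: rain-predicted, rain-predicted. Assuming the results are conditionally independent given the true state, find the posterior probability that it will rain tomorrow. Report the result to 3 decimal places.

Posterior P(H) ≈ 0.140

Let H be the event that it will rain tomorrow; start with P(H) = 0.024. P('rain-predicted'|H) = 0.71, P('rain-predicted'|¬H) = 0.276.
Update on result 1 ('rain-predicted'): P(H) ← 0.71·0.0240 / (0.71·0.0240 + 0.276·0.9760) = 0.017040/0.28642 = 0.0595.
Update on result 2 ('rain-predicted'): P(H) ← 0.71·0.0595 / (0.71·0.0595 + 0.276·0.9405) = 0.042241/0.30182 = 0.1400.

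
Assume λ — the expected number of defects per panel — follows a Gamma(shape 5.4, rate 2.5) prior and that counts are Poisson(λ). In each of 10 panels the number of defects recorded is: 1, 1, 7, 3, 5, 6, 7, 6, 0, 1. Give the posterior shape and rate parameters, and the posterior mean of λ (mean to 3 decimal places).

The Poisson likelihood adds the total count to the shape and the number of exposure periods to the rate. Here ∑xᵢ = 37 and n = 10, so shape 5.4→42.4 and rate 2.5→12.5.
E[λ | data] = 42.4/12.5 = 3.392.

Posterior: Gamma(shape=42.4, rate=12.5); mean ≈ 3.392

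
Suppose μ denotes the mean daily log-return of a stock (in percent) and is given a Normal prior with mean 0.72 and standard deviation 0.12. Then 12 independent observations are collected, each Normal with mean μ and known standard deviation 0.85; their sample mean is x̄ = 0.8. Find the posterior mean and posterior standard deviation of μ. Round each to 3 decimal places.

Posterior mean ≈ 0.735; posterior SD ≈ 0.108

With known σ, the Normal prior is conjugate. Weight on the data is w = (n/σ²)/(n/σ² + 1/τ₀²) = 16.6090/(16.6090+69.4444) = 0.19301.
Posterior mean = w·x̄ + (1−w)·μ₀ = 0.19301·0.8 + 0.80699·0.72 = 0.735. Posterior variance = 1/(16.6090+69.4444) = 0.0116207, so SD = 0.108.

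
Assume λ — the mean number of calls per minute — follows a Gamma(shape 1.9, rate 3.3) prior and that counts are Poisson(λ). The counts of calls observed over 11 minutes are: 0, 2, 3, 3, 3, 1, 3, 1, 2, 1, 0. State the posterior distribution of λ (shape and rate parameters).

Posterior: Gamma(shape=20.9, rate=14.3)

Total count ∑xᵢ = 19 over n = 11 minutes.
Gamma is conjugate to the Poisson likelihood: posterior is Gamma(shape = 1.9+19 = 20.9, rate = 3.3+11 = 14.3).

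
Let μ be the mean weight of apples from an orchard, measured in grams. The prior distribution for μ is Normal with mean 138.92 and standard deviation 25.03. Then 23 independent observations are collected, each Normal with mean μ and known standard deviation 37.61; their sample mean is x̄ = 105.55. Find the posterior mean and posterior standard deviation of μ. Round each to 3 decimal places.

With known σ, the Normal prior is conjugate. Weight on the data is w = (n/σ²)/(n/σ² + 1/τ₀²) = 0.0162600/(0.0162600+0.00159617) = 0.91061.
Posterior mean = w·x̄ + (1−w)·μ₀ = 0.91061·105.55 + 0.089390·138.92 = 108.533. Posterior variance = 1/(0.0162600+0.00159617) = 56.0030, so SD = 7.484.

Posterior mean ≈ 108.533; posterior SD ≈ 7.484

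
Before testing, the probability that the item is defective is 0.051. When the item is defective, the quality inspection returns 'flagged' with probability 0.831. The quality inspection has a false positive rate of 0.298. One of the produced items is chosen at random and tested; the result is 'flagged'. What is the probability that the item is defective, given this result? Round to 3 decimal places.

Let H be the event that the item is defective. P(H) = 0.051, so P(¬H) = 0.949. With E the 'flagged' result, P(E|H) = 0.831 and P(E|¬H) = 0.298.
P(E) = 0.831·0.051 + 0.298·0.949 = 0.042381 + 0.28280 = 0.32518.
By Bayes' theorem, P(H|E) = 0.042381 / 0.32518 = 0.130.

P(H | E) ≈ 0.130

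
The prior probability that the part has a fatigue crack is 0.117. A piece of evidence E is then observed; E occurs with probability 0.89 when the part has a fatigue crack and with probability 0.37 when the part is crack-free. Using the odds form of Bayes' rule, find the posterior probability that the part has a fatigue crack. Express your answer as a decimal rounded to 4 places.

Prior odds = 0.117/(1−0.117) = 0.13250. In log-odds, ln(0.13250) = -2.0212.
Add log likelihood ratio: ln(2.4054) = 0.87772.
Posterior log-odds = -1.1434, so posterior odds = exp(-1.1434) = 0.31872. Converting, P(H|E) = 0.31872/1.3187 = 0.2417.

Posterior probability ≈ 0.2417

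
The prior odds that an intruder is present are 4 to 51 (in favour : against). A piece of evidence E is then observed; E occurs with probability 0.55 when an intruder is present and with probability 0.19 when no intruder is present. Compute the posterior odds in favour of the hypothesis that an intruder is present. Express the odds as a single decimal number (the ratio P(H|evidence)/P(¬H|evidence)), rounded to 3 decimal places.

Prior odds = 4/51 = 0.078431. In log-odds, ln(0.078431) = -2.5455.
Add log likelihood ratio: ln(2.8947) = 1.0629.
Posterior log-odds = -1.4826, so posterior odds = exp(-1.4826) = 0.22704.

Posterior odds ≈ 0.227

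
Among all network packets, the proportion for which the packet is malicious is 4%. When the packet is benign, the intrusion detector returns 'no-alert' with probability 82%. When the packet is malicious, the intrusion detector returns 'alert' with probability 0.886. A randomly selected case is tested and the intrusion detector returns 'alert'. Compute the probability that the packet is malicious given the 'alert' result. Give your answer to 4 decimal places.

Let H be the event that the packet is malicious. P(H) = 0.04, so P(¬H) = 0.96. With E the 'alert' result, P(E|H) = 0.886 and P(E|¬H) = 0.18.
P(E) = 0.886·0.04 + 0.18·0.96 = 0.035440 + 0.17280 = 0.20824.
By Bayes' theorem, P(H|E) = 0.035440 / 0.20824 = 0.1702.

P(H | E) ≈ 0.1702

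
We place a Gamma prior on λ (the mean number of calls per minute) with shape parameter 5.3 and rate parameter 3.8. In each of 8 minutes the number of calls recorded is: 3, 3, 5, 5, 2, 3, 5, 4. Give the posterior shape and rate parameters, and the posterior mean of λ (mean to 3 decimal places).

The Poisson likelihood adds the total count to the shape and the number of exposure periods to the rate. Here ∑xᵢ = 30 and n = 8, so shape 5.3→35.3 and rate 3.8→11.8.
E[λ | data] = 35.3/11.8 = 2.992.

Posterior: Gamma(shape=35.3, rate=11.8); mean ≈ 2.992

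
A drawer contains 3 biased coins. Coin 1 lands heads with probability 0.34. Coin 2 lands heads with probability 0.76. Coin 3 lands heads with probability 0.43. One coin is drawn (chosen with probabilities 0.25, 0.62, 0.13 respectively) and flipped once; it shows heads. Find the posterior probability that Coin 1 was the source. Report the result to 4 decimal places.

Tabulate prior·likelihood by source: [1] prior 0.25, lik 0.34, product 0.08500; [2] prior 0.62, lik 0.76, product 0.4712; [3] prior 0.13, lik 0.43, product 0.05590.
Normalizing constant = 0.61210; the posterior for Coin 1 is its product over the sum, 0.08500/0.61210 = 0.1389.

Posterior probability ≈ 0.1389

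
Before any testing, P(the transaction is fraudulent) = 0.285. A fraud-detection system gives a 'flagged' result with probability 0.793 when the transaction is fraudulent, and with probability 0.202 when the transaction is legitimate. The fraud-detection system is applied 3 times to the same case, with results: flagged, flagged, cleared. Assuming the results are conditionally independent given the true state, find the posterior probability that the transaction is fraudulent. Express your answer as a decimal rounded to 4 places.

Posterior P(H) ≈ 0.6144

Let H be the event that the transaction is fraudulent; start with P(H) = 0.285. P('flagged'|H) = 0.793, P('flagged'|¬H) = 0.202.
Update on result 1 ('flagged'): P(H) ← 0.793·0.2850 / (0.793·0.2850 + 0.202·0.7150) = 0.22600/0.37044 = 0.6101.
Update on result 2 ('flagged'): P(H) ← 0.793·0.6101 / (0.793·0.6101 + 0.202·0.3899) = 0.48381/0.56257 = 0.8600.
Update on result 3 ('cleared'): P(H) ← 0.207·0.8600 / (0.207·0.8600 + 0.798·0.1400) = 0.17802/0.28974 = 0.6144.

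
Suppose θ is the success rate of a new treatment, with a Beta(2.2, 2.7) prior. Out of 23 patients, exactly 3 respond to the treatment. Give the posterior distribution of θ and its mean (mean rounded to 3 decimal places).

Posterior: Beta(5.2, 22.7); mean ≈ 0.186

Observing 3 successes and 20 failures updates Beta(2.2, 2.7) by adding the success and failure counts to the two shape parameters: α = 2.2+3 = 5.2, β = 2.7+20 = 22.7.
Posterior mean = α/(α+β) = 5.2/27.9 = 0.186.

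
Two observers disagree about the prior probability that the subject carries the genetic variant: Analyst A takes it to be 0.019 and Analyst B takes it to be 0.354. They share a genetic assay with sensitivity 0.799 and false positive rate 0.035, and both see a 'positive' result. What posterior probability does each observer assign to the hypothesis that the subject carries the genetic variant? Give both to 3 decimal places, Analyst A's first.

Analyst A: 0.307; Analyst B: 0.926

The likelihood ratio for a 'positive' result is 0.799/0.035 = 22.829.
Analyst A: prior odds 0.019/0.981 = 0.019368; posterior odds 0.44214; posterior probability 0.307.
Analyst B: prior odds 0.354/0.646 = 0.54799; posterior odds 12.510; posterior probability 0.926.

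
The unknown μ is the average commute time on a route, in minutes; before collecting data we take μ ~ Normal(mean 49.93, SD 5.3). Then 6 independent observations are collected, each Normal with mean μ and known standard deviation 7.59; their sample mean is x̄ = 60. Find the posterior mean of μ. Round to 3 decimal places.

Posterior mean ≈ 57.435

Prior precision 1/τ₀² = 1/5.3² = 0.0355999; data precision n/σ² = 6/7.59² = 0.104152.
Posterior precision = 0.0355999 + 0.104152 = 0.139752.
Posterior mean = (0.0355999·49.93 + 0.104152·60) / 0.139752 = 57.435.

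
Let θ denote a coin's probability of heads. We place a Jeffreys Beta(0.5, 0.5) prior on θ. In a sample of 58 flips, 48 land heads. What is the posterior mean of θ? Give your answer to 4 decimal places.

Observing 48 successes and 10 failures updates Beta(0.5, 0.5) by adding the success and failure counts to the two shape parameters: α = 0.5+48 = 48.5, β = 0.5+10 = 10.5.
Posterior mean = α/(α+β) = 48.5/59 = 0.8220.

Posterior mean ≈ 0.8220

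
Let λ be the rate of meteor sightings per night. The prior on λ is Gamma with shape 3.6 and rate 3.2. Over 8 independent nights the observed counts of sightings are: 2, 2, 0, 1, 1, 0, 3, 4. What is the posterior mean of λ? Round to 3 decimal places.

The Poisson likelihood adds the total count to the shape and the number of exposure periods to the rate. Here ∑xᵢ = 13 and n = 8, so shape 3.6→16.6 and rate 3.2→11.2.
Posterior mean = shape/rate = 16.6/11.2 = 1.482.

Posterior mean ≈ 1.482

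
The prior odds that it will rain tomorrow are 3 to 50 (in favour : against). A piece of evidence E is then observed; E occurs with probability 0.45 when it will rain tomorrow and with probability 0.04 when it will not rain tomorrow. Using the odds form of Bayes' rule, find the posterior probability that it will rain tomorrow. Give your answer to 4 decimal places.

Posterior probability ≈ 0.4030

Prior odds = 3/50 = 0.060000.
Likelihood ratio for E = 0.45/0.04 = 11.250.
Posterior odds = prior odds × LR = 0.67500.
Posterior probability = odds/(1+odds) = 0.67500/1.6750 = 0.4030.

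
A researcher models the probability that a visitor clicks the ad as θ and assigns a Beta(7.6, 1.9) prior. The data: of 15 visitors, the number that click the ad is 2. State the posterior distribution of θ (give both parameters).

Posterior: Beta(9.6, 14.9)

The binomial likelihood is conjugate to the Beta prior: with 2 successes and 13 failures, the posterior is Beta(7.6+2, 1.9+13) = Beta(9.6, 14.9).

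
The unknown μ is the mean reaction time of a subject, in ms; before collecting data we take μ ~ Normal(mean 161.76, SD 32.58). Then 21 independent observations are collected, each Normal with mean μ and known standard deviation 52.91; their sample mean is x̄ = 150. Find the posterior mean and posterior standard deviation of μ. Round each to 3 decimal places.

Posterior mean ≈ 151.312; posterior SD ≈ 10.883

With known σ, the Normal prior is conjugate. Weight on the data is w = (n/σ²)/(n/σ² + 1/τ₀²) = 0.00750143/(0.00750143+0.00094210) = 0.88842.
Posterior mean = w·x̄ + (1−w)·μ₀ = 0.88842·150 + 0.11158·161.76 = 151.312. Posterior variance = 1/(0.00750143+0.00094210) = 118.434, so SD = 10.883.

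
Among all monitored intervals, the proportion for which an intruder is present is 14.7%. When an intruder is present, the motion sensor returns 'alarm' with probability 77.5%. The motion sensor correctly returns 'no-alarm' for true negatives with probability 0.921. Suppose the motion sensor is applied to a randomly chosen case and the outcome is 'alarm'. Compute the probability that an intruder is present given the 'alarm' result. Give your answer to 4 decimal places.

Let H be the event that an intruder is present. P(H) = 0.147, so P(¬H) = 0.853. With E the 'alarm' result, P(E|H) = 0.775 and P(E|¬H) = 0.079.
P(E) = 0.775·0.147 + 0.079·0.853 = 0.11392 + 0.067387 = 0.18131.
By Bayes' theorem, P(H|E) = 0.11392 / 0.18131 = 0.6283.

P(H | E) ≈ 0.6283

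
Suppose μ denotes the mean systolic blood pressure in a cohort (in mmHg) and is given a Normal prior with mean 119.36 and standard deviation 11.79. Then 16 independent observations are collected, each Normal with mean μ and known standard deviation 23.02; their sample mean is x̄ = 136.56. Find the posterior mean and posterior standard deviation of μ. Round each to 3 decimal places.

With known σ, the Normal prior is conjugate. Weight on the data is w = (n/σ²)/(n/σ² + 1/τ₀²) = 0.0301932/(0.0301932+0.00719403) = 0.80758.
Posterior mean = w·x̄ + (1−w)·μ₀ = 0.80758·136.56 + 0.19242·119.36 = 133.250. Posterior variance = 1/(0.0301932+0.00719403) = 26.7471, so SD = 5.172.

Posterior mean ≈ 133.250; posterior SD ≈ 5.172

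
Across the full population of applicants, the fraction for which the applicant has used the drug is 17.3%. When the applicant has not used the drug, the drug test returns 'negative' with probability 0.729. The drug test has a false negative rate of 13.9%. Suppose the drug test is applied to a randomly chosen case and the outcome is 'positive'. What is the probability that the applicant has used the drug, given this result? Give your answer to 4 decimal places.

Write H for 'the applicant has used the drug'. Prior odds H:¬H = 0.173/0.827 = 0.20919. For the 'positive' outcome, the likelihood ratio is 0.861/0.271 = 3.1771.
Posterior odds = 0.20919 × 3.1771 = 0.66462, so P(H|E) = 0.66462/(1+0.66462) = 0.3993.

P(H | E) ≈ 0.3993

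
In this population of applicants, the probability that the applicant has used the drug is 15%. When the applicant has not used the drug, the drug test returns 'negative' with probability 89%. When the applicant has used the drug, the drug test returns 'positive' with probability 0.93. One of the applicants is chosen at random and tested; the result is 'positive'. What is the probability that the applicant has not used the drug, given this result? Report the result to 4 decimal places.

P(¬H | E) ≈ 0.4013

Write H for 'the applicant has used the drug'. Prior odds H:¬H = 0.15/0.85 = 0.17647. For the 'positive' outcome, the likelihood ratio is 0.93/0.11 = 8.4545.
Posterior odds = 0.17647 × 8.4545 = 1.4920, so P(H|E) = 1.4920/(1+1.4920) = 0.5987. Then P(¬H|E) = 1 − 0.5987 = 0.4013.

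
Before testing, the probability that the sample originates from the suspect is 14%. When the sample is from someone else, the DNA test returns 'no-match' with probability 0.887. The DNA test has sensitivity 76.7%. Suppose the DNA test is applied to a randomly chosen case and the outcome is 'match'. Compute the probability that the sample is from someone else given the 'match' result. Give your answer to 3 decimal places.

Write H for 'the sample originates from the suspect'. Prior odds H:¬H = 0.14/0.86 = 0.16279. For the 'match' outcome, the likelihood ratio is 0.767/0.113 = 6.7876.
Posterior odds = 0.16279 × 6.7876 = 1.1050, so P(H|E) = 1.1050/(1+1.1050) = 0.525. Then P(¬H|E) = 1 − 0.525 = 0.475.

P(¬H | E) ≈ 0.475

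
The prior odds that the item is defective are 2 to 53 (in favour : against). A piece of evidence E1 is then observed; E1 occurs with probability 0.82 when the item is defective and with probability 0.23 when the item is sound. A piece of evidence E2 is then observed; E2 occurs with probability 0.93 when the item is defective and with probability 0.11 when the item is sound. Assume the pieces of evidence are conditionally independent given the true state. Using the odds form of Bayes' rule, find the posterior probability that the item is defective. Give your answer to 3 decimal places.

Prior odds = 2/53 = 0.037736. In log-odds, ln(0.037736) = -3.2771.
Add log likelihood ratios: ln(3.5652) + ln(8.4545) = 3.4059.
Posterior log-odds = 0.12878, so posterior odds = exp(0.12878) = 1.1374. Converting, P(H|E) = 1.1374/2.1374 = 0.532.

Posterior probability ≈ 0.532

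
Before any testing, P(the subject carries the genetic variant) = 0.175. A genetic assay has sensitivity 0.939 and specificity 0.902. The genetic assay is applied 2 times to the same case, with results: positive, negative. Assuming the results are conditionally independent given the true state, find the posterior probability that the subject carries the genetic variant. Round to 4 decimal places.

Posterior P(H) ≈ 0.1208

Let H be the event that the subject carries the genetic variant; start with P(H) = 0.175. P('positive'|H) = 0.939, P('positive'|¬H) = 0.098.
Update on result 1 ('positive'): P(H) ← 0.939·0.1750 / (0.939·0.1750 + 0.098·0.8250) = 0.16432/0.24517 = 0.6702.
Update on result 2 ('negative'): P(H) ← 0.061·0.6702 / (0.061·0.6702 + 0.902·0.3298) = 0.040884/0.33833 = 0.1208.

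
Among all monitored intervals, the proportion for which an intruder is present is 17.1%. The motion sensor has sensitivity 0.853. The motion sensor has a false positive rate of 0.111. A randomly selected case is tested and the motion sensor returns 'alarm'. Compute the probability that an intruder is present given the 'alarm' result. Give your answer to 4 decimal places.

Write H for 'an intruder is present'. Prior odds H:¬H = 0.171/0.829 = 0.20627. For the 'alarm' outcome, the likelihood ratio is 0.853/0.111 = 7.6847.
Posterior odds = 0.20627 × 7.6847 = 1.5851, so P(H|E) = 1.5851/(1+1.5851) = 0.6132.

P(H | E) ≈ 0.6132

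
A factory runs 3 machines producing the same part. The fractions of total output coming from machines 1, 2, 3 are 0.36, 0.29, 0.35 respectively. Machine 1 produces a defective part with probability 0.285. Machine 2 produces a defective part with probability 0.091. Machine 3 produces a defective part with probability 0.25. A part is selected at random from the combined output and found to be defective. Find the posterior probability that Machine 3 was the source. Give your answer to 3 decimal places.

Posterior probability ≈ 0.404

P(defective|M1) = 0.285; P(defective|M2) = 0.091; P(defective|M3) = 0.25.
Prior × likelihood for each source: 0.36·0.285=0.1026, 0.29·0.091=0.02639, 0.35·0.25=0.08750. Summing gives P(defective) = 0.21649.
P(Machine 3 | defective) = 0.08750 / 0.21649 = 0.404.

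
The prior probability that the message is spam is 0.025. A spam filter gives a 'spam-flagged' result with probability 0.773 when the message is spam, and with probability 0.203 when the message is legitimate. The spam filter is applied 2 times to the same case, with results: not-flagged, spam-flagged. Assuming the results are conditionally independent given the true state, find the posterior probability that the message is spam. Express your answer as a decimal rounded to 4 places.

With H the event that the message is spam, the joint likelihood of the observed sequence is P(data|H) = 0.227·0.773 = 0.17547 and P(data|¬H) = 0.797·0.203 = 0.16179.
Bayes: P(H|data) = 0.025·0.17547 / (0.025·0.17547 + 0.975·0.16179) = 0.0043868/0.16213 = 0.0271.

Posterior P(H) ≈ 0.0271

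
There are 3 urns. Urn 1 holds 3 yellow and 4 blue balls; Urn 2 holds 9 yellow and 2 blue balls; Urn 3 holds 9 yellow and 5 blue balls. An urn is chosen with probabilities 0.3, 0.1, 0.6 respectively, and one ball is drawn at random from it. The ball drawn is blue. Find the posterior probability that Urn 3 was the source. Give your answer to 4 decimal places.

Posterior probability ≈ 0.5305

Tabulate prior·likelihood by source: [1] prior 0.3, lik 0.5714, product 0.1714; [2] prior 0.1, lik 0.1818, product 0.01818; [3] prior 0.6, lik 0.3571, product 0.2143.
Normalizing constant = 0.40390; the posterior for Urn 3 is its product over the sum, 0.2143/0.40390 = 0.5305.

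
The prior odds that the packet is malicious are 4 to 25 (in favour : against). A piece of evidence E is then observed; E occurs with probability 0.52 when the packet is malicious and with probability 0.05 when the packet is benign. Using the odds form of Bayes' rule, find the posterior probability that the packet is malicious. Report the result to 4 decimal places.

Posterior probability ≈ 0.6246

Prior odds = 4/25 = 0.16000. In log-odds, ln(0.16000) = -1.8326.
Add log likelihood ratio: ln(10.400) = 2.3418.
Posterior log-odds = 0.50922, so posterior odds = exp(0.50922) = 1.6640. Converting, P(H|E) = 1.6640/2.6640 = 0.6246.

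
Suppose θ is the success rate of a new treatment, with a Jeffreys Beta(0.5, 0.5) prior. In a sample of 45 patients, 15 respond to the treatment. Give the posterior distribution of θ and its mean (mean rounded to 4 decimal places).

Observing 15 successes and 30 failures updates Beta(0.5, 0.5) by adding the success and failure counts to the two shape parameters: α = 0.5+15 = 15.5, β = 0.5+30 = 30.5.
E[θ | data] = 15.5/(15.5+30.5) = 0.3370.

Posterior: Beta(15.5, 30.5); mean ≈ 0.3370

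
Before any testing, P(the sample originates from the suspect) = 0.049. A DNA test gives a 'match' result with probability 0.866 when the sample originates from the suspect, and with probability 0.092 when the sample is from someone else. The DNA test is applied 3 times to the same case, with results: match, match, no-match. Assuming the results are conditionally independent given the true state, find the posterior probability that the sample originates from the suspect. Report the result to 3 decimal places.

With H the event that the sample originates from the suspect, the joint likelihood of the observed sequence is P(data|H) = 0.866·0.866·0.134 = 0.10049 and P(data|¬H) = 0.092·0.092·0.908 = 0.0076853.
Bayes: P(H|data) = 0.049·0.10049 / (0.049·0.10049 + 0.951·0.0076853) = 0.0049242/0.012233 = 0.4025.

Posterior P(H) ≈ 0.403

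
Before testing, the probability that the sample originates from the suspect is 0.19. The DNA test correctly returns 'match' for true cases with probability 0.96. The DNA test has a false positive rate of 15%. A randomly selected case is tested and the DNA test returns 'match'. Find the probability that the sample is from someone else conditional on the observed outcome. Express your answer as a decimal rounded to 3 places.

P(¬H | E) ≈ 0.400

Let H be the event that the sample originates from the suspect. P(H) = 0.19, so P(¬H) = 0.81. With E the 'match' result, P(E|H) = 0.96 and P(E|¬H) = 0.15.
P(E) = 0.96·0.19 + 0.15·0.81 = 0.18240 + 0.12150 = 0.30390.
By Bayes' theorem, P(H|E) = 0.18240 / 0.30390 = 0.600. Hence P(¬H|E) = 1 − 0.600 = 0.400.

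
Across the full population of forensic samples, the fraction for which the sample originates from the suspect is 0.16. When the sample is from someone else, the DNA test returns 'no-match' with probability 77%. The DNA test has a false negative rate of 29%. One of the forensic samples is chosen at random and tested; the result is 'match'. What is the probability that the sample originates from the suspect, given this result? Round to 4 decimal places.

Let H be the event that the sample originates from the suspect. P(H) = 0.16, so P(¬H) = 0.84. With E the 'match' result, P(E|H) = 0.71 and P(E|¬H) = 0.23.
P(E) = 0.71·0.16 + 0.23·0.84 = 0.11360 + 0.19320 = 0.30680.
By Bayes' theorem, P(H|E) = 0.11360 / 0.30680 = 0.3703.

P(H | E) ≈ 0.3703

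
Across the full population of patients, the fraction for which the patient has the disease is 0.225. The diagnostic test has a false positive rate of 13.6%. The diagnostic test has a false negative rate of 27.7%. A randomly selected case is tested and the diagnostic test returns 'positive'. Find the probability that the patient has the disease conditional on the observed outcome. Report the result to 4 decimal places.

P(H | E) ≈ 0.6068

Write H for 'the patient has the disease'. Prior odds H:¬H = 0.225/0.775 = 0.29032. For the 'positive' outcome, the likelihood ratio is 0.723/0.136 = 5.3162.
Posterior odds = 0.29032 × 5.3162 = 1.5434, so P(H|E) = 1.5434/(1+1.5434) = 0.6068.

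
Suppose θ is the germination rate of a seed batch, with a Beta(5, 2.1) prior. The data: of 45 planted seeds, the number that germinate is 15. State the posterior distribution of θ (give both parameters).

Posterior: Beta(20, 32.1)

The binomial likelihood is conjugate to the Beta prior: with 15 successes and 30 failures, the posterior is Beta(5+15, 2.1+30) = Beta(20, 32.1).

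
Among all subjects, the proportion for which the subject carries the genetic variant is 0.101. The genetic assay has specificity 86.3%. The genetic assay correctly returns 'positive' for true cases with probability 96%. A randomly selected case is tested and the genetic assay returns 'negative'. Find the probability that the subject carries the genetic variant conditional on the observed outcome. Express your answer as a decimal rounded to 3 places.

P(H | E) ≈ 0.005

Let H be the event that the subject carries the genetic variant. P(H) = 0.101, so P(¬H) = 0.899. With E the 'negative' result, P(E|H) = 0.04 and P(E|¬H) = 0.863.
P(E) = 0.04·0.101 + 0.863·0.899 = 0.0040400 + 0.77584 = 0.77988.
By Bayes' theorem, P(H|E) = 0.0040400 / 0.77988 = 0.005.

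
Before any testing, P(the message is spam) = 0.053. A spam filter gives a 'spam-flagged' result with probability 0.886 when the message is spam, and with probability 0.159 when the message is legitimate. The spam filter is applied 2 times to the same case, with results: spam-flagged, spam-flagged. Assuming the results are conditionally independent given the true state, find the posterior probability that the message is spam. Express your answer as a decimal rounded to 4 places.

Posterior P(H) ≈ 0.6347

Let H be the event that the message is spam; start with P(H) = 0.053. P('spam-flagged'|H) = 0.886, P('spam-flagged'|¬H) = 0.159.
Update on result 1 ('spam-flagged'): P(H) ← 0.886·0.0530 / (0.886·0.0530 + 0.159·0.9470) = 0.046958/0.19753 = 0.2377.
Update on result 2 ('spam-flagged'): P(H) ← 0.886·0.2377 / (0.886·0.2377 + 0.159·0.7623) = 0.21062/0.33183 = 0.6347.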